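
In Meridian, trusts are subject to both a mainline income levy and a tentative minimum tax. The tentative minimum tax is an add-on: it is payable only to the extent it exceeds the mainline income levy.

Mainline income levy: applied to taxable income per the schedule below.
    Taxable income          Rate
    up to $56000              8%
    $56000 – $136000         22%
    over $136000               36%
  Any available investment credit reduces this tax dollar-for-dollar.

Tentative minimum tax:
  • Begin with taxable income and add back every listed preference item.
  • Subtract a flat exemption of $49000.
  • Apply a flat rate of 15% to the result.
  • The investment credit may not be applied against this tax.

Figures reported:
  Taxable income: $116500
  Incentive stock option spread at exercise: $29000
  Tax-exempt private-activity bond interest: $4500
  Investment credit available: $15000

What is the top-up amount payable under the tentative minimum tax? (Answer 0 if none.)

$12360

Tentative minimum tax:
  Adjusted income: $116500 + $29000 + $4500 = $150000
  Less exemption $49000 → base $101000
  $101000 × 15% = $15150

Mainline income levy:
  $56000 × 8% = $4480
  $60500 × 22% = $13310
  → $17790
  Less investment credit $15000 → $2790

Excess of tentative minimum tax over mainline income levy: $15150 − $2790 = $12360.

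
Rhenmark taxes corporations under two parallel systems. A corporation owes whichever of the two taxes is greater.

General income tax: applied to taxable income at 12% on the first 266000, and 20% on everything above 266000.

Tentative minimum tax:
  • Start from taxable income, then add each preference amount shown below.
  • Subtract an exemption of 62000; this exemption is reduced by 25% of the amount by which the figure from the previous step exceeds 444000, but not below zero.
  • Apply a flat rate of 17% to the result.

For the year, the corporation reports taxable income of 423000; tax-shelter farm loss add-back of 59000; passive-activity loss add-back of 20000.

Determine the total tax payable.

77265

Tentative minimum tax:
  Adjusted income: 423000 + 59000 + 20000 = 502000
  Exemption: 62000 − 25% × (502000 − 444000) = 62000 − 14500 = 47500
  Base: 502000 − 47500 = 454500
  454500 × 17% = 77265

General income tax:
  266000 × 12% = 31920
  157000 × 20% = 31400
  → 63320

77265 > 63320, so the tentative minimum tax is the binding amount.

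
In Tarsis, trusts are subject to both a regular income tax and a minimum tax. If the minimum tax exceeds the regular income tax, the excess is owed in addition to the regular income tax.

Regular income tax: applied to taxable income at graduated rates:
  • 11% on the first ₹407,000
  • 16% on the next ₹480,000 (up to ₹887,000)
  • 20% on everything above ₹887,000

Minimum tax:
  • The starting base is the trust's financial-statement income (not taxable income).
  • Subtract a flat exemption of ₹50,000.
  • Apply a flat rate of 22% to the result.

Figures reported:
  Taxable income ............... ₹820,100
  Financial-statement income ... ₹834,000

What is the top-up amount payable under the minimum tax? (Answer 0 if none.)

Minimum tax:
  Base (financial-statement income): ₹834,000
  Less exemption ₹50,000 → base ₹784,000
  ₹784,000 × 22% = ₹172,480

Regular income tax:
  ₹407,000 × 11% = ₹44,770
  ₹413,100 × 16% = ₹66,096
  → ₹110,866

Excess of minimum tax over regular income tax: ₹172,480 − ₹110,866 = ₹61,614.

₹61,614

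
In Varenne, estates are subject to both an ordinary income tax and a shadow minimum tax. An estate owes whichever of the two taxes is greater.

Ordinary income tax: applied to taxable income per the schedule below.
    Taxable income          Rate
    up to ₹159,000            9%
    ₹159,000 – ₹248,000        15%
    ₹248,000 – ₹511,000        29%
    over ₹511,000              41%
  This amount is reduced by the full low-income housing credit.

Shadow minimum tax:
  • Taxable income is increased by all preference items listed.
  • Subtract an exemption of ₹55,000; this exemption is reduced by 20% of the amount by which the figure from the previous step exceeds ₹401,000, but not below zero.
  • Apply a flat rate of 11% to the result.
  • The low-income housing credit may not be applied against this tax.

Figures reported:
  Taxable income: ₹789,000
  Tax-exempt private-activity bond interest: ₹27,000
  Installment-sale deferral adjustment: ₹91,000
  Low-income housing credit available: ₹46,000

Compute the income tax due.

₹171,910

Shadow minimum tax:
  Adjusted income: ₹789,000 + ₹27,000 + ₹91,000 = ₹907,000
  Exemption: 20% × (₹907,000 − ₹401,000) = ₹101,200 ≥ ₹55,000, so the exemption is fully phased out
  Base: ₹907,000 − ₹0 = ₹907,000
  ₹907,000 × 11% = ₹99,770

Ordinary income tax:
  ₹159,000 × 9% = ₹14,310
  ₹89,000 × 15% = ₹13,350
  ₹263,000 × 29% = ₹76,270
  ₹278,000 × 41% = ₹113,980
  → ₹217,910
  Less low-income housing credit ₹46,000 → ₹171,910

₹171,910 > ₹99,770, so the ordinary income tax governs.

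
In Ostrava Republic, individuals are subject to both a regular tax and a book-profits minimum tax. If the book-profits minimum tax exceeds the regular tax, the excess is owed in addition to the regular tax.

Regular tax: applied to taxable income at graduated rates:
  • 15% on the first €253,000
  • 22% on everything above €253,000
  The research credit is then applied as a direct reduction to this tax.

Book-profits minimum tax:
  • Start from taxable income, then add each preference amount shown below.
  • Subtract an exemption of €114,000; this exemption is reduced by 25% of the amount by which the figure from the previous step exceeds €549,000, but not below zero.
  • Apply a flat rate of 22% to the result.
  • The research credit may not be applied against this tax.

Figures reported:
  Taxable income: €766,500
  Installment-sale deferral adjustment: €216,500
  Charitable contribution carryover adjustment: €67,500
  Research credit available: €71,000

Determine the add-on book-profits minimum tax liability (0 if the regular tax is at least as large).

Book-profits minimum tax:
  Adjusted income: €766,500 + €216,500 + €67,500 = €1,050,500
  Exemption: 25% × (€1,050,500 − €549,000) = €125,375 ≥ €114,000, so the exemption is fully phased out
  Base: €1,050,500 − €0 = €1,050,500
  €1,050,500 × 22% = €231,110

Regular tax:
  €253,000 × 15% = €37,950
  €513,500 × 22% = €112,970
  → €150,920
  Less research credit €71,000 → €79,920

Excess of book-profits minimum tax over regular tax: €231,110 − €79,920 = €151,190.

€151,190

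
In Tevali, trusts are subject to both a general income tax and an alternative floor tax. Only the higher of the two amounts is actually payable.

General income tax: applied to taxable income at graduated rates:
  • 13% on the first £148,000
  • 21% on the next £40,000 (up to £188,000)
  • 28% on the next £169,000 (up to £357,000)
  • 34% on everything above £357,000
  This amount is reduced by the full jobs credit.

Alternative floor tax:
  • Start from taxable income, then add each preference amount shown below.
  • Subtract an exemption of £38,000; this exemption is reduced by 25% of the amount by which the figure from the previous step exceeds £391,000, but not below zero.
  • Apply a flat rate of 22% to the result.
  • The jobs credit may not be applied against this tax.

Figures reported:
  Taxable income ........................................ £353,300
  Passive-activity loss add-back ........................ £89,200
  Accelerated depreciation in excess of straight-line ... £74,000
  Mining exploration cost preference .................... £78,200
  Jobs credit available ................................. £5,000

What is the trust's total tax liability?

£130,834

Alternative floor tax:
  Adjusted income: £353,300 + £89,200 + £74,000 + £78,200 = £594,700
  Exemption: 25% × (£594,700 − £391,000) = £50,925 ≥ £38,000, so the exemption is fully phased out
  Base: £594,700 − £0 = £594,700
  £594,700 × 22% = £130,834

General income tax:
  £148,000 × 13% = £19,240
  £40,000 × 21% = £8,400
  £165,300 × 28% = £46,284
  → £73,924
  Less jobs credit £5,000 → £68,924

£130,834 > £68,924, so the alternative floor tax is the binding amount.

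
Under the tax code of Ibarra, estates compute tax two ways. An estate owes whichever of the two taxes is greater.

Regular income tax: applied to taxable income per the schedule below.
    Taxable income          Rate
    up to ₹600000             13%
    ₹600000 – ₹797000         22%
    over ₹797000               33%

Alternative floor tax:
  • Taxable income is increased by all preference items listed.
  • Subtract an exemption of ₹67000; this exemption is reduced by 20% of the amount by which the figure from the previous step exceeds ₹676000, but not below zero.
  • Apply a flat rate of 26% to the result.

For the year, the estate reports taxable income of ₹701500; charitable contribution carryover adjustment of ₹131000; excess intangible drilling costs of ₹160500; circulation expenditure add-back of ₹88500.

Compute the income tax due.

₹281190

Alternative floor tax:
  Adjusted income: ₹701500 + ₹131000 + ₹160500 + ₹88500 = ₹1081500
  Exemption: 20% × (₹1081500 − ₹676000) = ₹81100 ≥ ₹67000, so the exemption is fully phased out
  Base: ₹1081500 − ₹0 = ₹1081500
  ₹1081500 × 26% = ₹281190

Regular income tax:
  ₹600000 × 13% = ₹78000
  ₹101500 × 22% = ₹22330
  → ₹100330

₹281190 > ₹100330, so the alternative floor tax is the binding amount.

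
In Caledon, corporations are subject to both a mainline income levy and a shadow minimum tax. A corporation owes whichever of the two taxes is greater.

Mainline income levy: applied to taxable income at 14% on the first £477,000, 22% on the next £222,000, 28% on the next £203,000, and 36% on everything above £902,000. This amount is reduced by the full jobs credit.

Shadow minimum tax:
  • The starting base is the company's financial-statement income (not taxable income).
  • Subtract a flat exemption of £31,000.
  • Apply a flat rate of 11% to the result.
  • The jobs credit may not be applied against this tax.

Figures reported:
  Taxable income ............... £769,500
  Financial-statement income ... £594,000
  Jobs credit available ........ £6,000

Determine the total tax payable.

Shadow minimum tax:
  Base (financial-statement income): £594,000
  Less exemption £31,000 → base £563,000
  £563,000 × 11% = £61,930

Mainline income levy:
  £477,000 × 14% = £66,780
  £222,000 × 22% = £48,840
  £70,500 × 28% = £19,740
  → £135,360
  Less jobs credit £6,000 → £129,360

£129,360 > £61,930, so the mainline income levy governs.

£129,360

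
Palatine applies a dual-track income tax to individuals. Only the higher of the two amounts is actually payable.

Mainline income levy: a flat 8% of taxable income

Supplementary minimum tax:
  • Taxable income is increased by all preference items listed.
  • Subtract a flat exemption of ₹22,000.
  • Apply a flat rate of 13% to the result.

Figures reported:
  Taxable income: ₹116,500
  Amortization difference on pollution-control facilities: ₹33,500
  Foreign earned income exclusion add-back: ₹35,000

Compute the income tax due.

₹21,190

Mainline income levy:
  ₹116,500 × 8% = ₹9,320

Supplementary minimum tax:
  Adjusted income: ₹116,500 + ₹33,500 + ₹35,000 = ₹185,000
  Less exemption ₹22,000 → base ₹163,000
  ₹163,000 × 13% = ₹21,190

₹21,190 > ₹9,320, so the supplementary minimum tax is the binding amount.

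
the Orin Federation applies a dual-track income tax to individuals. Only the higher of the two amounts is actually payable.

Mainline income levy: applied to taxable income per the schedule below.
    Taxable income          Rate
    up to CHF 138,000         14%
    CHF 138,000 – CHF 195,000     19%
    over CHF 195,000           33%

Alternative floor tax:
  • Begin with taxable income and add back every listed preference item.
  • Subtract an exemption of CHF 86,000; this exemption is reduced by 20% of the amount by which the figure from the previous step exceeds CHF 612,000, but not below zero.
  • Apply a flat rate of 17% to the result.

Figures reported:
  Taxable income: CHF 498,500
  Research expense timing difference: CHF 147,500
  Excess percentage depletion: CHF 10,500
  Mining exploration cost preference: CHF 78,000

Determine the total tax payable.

Mainline income levy:
  CHF 138,000 × 14% = CHF 19,320
  CHF 57,000 × 19% = CHF 10,830
  CHF 303,500 × 33% = CHF 100,155
  → CHF 130,305

Alternative floor tax:
  Adjusted income: CHF 498,500 + CHF 147,500 + CHF 10,500 + CHF 78,000 = CHF 734,500
  Exemption: CHF 86,000 − 20% × (CHF 734,500 − CHF 612,000) = CHF 86,000 − CHF 24,500 = CHF 61,500
  Base: CHF 734,500 − CHF 61,500 = CHF 673,000
  CHF 673,000 × 17% = CHF 114,410

CHF 130,305 > CHF 114,410, so the mainline income levy governs.

CHF 130,305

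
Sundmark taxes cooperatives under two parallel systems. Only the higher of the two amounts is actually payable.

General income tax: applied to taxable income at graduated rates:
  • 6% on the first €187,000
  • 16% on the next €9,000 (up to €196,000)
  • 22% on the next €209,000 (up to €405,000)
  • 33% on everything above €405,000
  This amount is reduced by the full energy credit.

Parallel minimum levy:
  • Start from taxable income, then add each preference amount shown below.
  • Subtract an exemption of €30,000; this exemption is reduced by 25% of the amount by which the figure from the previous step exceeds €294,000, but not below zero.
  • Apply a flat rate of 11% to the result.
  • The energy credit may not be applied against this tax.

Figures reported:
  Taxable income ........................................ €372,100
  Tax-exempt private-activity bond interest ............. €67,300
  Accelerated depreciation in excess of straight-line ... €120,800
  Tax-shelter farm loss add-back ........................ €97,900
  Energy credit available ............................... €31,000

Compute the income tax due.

€72,391

General income tax:
  €187,000 × 6% = €11,220
  €9,000 × 16% = €1,440
  €176,100 × 22% = €38,742
  → €51,402
  Less energy credit €31,000 → €20,402

Parallel minimum levy:
  Adjusted income: €372,100 + €67,300 + €120,800 + €97,900 = €658,100
  Exemption: 25% × (€658,100 − €294,000) = €91,025 ≥ €30,000, so the exemption is fully phased out
  Base: €658,100 − €0 = €658,100
  €658,100 × 11% = €72,391

€72,391 > €20,402, so the parallel minimum levy is the binding amount.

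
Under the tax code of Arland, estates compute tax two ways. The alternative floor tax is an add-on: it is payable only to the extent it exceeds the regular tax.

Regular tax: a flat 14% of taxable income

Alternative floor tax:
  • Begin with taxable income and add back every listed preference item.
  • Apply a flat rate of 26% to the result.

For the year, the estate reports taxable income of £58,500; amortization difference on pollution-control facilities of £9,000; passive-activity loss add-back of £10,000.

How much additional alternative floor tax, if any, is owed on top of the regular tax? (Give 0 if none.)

£11,960

Regular tax:
  £58,500 × 14% = £8,190

Alternative floor tax:
  Adjusted income: £58,500 + £9,000 + £10,000 = £77,500
  £77,500 × 26% = £20,150

Excess of alternative floor tax over regular tax: £20,150 − £8,190 = £11,960.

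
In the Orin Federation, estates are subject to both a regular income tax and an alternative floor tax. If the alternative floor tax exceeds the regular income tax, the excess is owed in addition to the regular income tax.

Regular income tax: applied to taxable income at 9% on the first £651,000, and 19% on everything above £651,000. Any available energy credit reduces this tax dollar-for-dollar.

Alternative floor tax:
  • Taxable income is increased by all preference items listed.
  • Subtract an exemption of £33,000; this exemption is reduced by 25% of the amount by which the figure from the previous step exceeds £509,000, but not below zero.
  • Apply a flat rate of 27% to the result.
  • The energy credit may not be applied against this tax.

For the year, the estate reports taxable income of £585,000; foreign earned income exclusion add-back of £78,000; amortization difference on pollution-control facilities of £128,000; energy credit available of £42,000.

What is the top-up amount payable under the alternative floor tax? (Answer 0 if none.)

Alternative floor tax:
  Adjusted income: £585,000 + £78,000 + £128,000 = £791,000
  Exemption: 25% × (£791,000 − £509,000) = £70,500 ≥ £33,000, so the exemption is fully phased out
  Base: £791,000 − £0 = £791,000
  £791,000 × 27% = £213,570

Regular income tax:
  £585,000 × 9% = £52,650
  Less energy credit £42,000 → £10,650

Excess of alternative floor tax over regular income tax: £213,570 − £10,650 = £202,920.

£202,920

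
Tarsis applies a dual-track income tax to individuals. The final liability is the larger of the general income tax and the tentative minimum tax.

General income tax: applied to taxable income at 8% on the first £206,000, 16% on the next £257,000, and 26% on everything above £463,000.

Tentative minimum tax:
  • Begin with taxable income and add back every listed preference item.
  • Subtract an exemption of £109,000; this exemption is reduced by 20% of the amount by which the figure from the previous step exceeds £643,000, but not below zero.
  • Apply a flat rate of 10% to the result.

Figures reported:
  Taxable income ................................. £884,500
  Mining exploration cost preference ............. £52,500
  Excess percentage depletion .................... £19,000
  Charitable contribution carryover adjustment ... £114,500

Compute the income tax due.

General income tax:
  £206,000 × 8% = £16,480
  £257,000 × 16% = £41,120
  £421,500 × 26% = £109,590
  → £167,190

Tentative minimum tax:
  Adjusted income: £884,500 + £52,500 + £19,000 + £114,500 = £1,070,500
  Exemption: £109,000 − 20% × (£1,070,500 − £643,000) = £109,000 − £85,500 = £23,500
  Base: £1,070,500 − £23,500 = £1,047,000
  £1,047,000 × 10% = £104,700

£167,190 > £104,700, so the general income tax governs.

£167,190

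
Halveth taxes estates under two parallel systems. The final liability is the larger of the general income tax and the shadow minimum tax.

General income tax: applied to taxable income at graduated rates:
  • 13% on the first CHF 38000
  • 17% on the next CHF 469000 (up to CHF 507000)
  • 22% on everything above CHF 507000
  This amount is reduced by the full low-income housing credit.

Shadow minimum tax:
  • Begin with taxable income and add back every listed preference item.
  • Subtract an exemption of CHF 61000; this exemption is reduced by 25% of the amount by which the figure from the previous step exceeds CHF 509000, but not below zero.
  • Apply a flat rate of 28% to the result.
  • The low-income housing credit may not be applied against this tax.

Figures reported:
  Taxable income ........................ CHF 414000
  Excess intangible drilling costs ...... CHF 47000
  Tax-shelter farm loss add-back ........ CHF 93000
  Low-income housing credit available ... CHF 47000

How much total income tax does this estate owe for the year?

Shadow minimum tax:
  Adjusted income: CHF 414000 + CHF 47000 + CHF 93000 = CHF 554000
  Exemption: CHF 61000 − 25% × (CHF 554000 − CHF 509000) = CHF 61000 − CHF 11250 = CHF 49750
  Base: CHF 554000 − CHF 49750 = CHF 504250
  CHF 504250 × 28% = CHF 141190

General income tax:
  CHF 38000 × 13% = CHF 4940
  CHF 376000 × 17% = CHF 63920
  → CHF 68860
  Less low-income housing credit CHF 47000 → CHF 21860

CHF 141190 > CHF 21860, so the shadow minimum tax is the binding amount.

CHF 141190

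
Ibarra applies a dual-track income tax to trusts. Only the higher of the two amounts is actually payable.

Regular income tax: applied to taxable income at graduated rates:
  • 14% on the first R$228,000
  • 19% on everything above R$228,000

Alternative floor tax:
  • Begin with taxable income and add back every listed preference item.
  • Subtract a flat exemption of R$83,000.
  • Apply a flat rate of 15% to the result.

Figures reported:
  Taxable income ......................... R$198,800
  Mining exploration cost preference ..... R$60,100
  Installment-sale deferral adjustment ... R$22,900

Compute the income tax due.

Alternative floor tax:
  Adjusted income: R$198,800 + R$60,100 + R$22,900 = R$281,800
  Less exemption R$83,000 → base R$198,800
  R$198,800 × 15% = R$29,820

Regular income tax:
  R$198,800 × 14% = R$27,832

R$29,820 > R$27,832, so the alternative floor tax is the binding amount.

R$29,820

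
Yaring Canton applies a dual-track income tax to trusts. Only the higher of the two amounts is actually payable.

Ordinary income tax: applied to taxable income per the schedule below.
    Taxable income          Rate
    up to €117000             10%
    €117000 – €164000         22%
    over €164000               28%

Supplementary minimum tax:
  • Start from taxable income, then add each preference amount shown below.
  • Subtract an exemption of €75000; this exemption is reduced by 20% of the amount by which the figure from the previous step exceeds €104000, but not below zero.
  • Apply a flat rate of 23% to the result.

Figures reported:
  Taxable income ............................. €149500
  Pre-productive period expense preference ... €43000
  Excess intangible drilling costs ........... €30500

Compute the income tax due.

Supplementary minimum tax:
  Adjusted income: €149500 + €43000 + €30500 = €223000
  Exemption: €75000 − 20% × (€223000 − €104000) = €75000 − €23800 = €51200
  Base: €223000 − €51200 = €171800
  €171800 × 23% = €39514

Ordinary income tax:
  €117000 × 10% = €11700
  €32500 × 22% = €7150
  → €18850

€39514 > €18850, so the supplementary minimum tax is the binding amount.

€39514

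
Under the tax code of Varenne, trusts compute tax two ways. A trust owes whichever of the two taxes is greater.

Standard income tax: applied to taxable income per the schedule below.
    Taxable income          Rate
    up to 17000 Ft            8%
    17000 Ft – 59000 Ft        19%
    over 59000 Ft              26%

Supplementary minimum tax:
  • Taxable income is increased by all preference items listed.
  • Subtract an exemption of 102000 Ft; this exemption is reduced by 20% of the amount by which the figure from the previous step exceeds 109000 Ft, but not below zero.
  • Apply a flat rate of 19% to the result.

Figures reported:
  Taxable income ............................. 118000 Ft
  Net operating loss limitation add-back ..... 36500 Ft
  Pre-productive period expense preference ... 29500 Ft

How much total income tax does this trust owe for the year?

Supplementary minimum tax:
  Adjusted income: 118000 Ft + 36500 Ft + 29500 Ft = 184000 Ft
  Exemption: 102000 Ft − 20% × (184000 Ft − 109000 Ft) = 102000 Ft − 15000 Ft = 87000 Ft
  Base: 184000 Ft − 87000 Ft = 97000 Ft
  97000 Ft × 19% = 18430 Ft

Standard income tax:
  17000 Ft × 8% = 1360 Ft
  42000 Ft × 19% = 7980 Ft
  59000 Ft × 26% = 15340 Ft
  → 24680 Ft

24680 Ft > 18430 Ft, so the standard income tax governs.

24680 Ft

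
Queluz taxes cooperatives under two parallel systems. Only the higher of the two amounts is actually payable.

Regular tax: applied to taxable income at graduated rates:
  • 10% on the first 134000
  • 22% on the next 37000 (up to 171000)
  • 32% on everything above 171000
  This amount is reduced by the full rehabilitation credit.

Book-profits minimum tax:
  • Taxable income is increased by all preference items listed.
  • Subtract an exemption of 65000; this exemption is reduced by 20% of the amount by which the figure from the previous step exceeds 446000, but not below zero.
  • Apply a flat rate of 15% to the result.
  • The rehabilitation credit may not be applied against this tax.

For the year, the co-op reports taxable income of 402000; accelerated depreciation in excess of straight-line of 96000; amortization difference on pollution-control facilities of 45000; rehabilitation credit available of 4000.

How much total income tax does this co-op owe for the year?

91460

Book-profits minimum tax:
  Adjusted income: 402000 + 96000 + 45000 = 543000
  Exemption: 65000 − 20% × (543000 − 446000) = 65000 − 19400 = 45600
  Base: 543000 − 45600 = 497400
  497400 × 15% = 74610

Regular tax:
  134000 × 10% = 13400
  37000 × 22% = 8140
  231000 × 32% = 73920
  → 95460
  Less rehabilitation credit 4000 → 91460

91460 > 74610, so the regular tax governs.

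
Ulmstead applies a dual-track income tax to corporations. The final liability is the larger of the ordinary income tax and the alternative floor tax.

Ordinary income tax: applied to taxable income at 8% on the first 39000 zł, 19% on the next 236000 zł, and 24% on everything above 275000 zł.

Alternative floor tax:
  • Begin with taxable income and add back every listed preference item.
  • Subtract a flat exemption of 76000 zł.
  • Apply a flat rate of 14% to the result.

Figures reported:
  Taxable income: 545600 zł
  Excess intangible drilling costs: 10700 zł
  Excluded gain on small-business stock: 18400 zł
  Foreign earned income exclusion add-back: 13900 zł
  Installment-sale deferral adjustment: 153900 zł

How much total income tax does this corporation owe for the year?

Alternative floor tax:
  Adjusted income: 545600 zł + 10700 zł + 18400 zł + 13900 zł + 153900 zł = 742500 zł
  Less exemption 76000 zł → base 666500 zł
  666500 zł × 14% = 93310 zł

Ordinary income tax:
  39000 zł × 8% = 3120 zł
  236000 zł × 19% = 44840 zł
  270600 zł × 24% = 64944 zł
  → 112904 zł

112904 zł > 93310 zł, so the ordinary income tax governs.

112904 zł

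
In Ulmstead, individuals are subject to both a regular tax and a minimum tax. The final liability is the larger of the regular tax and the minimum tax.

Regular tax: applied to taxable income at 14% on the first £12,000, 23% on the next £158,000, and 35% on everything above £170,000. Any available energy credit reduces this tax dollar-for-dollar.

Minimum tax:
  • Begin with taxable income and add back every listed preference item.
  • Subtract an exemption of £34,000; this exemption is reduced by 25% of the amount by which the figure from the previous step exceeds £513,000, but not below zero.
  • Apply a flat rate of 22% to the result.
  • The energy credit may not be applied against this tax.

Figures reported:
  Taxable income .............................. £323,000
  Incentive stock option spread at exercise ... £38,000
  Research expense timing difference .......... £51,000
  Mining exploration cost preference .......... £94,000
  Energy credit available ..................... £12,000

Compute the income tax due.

Minimum tax:
  Adjusted income: £323,000 + £38,000 + £51,000 + £94,000 = £506,000
  Exemption: £506,000 ≤ £513,000, so full £34,000 applies
  Base: £506,000 − £34,000 = £472,000
  £472,000 × 22% = £103,840

Regular tax:
  £12,000 × 14% = £1,680
  £158,000 × 23% = £36,340
  £153,000 × 35% = £53,550
  → £91,570
  Less energy credit £12,000 → £79,570

£103,840 > £79,570, so the minimum tax is the binding amount.

£103,840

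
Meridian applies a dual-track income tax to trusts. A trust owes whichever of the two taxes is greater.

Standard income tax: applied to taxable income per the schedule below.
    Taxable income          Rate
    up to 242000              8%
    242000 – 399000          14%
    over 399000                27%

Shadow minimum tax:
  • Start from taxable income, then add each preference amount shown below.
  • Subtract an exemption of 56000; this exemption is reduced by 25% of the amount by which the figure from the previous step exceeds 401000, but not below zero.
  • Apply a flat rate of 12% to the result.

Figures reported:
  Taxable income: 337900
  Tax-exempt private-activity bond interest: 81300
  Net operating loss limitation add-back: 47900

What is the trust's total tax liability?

51315

Shadow minimum tax:
  Adjusted income: 337900 + 81300 + 47900 = 467100
  Exemption: 56000 − 25% × (467100 − 401000) = 56000 − 16525 = 39475
  Base: 467100 − 39475 = 427625
  427625 × 12% = 51315

Standard income tax:
  242000 × 8% = 19360
  95900 × 14% = 13426
  → 32786

51315 > 32786, so the shadow minimum tax is the binding amount.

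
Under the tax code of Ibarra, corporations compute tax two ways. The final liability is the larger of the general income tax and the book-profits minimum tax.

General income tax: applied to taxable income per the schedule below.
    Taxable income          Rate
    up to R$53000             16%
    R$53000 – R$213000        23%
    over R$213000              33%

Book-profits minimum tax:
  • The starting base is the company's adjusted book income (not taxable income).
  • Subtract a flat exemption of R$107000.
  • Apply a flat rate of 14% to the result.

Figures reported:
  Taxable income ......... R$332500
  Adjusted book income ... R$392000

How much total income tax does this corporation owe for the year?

Book-profits minimum tax:
  Base (adjusted book income): R$392000
  Less exemption R$107000 → base R$285000
  R$285000 × 14% = R$39900

General income tax:
  R$53000 × 16% = R$8480
  R$160000 × 23% = R$36800
  R$119500 × 33% = R$39435
  → R$84715

R$84715 > R$39900, so the general income tax governs.

R$84715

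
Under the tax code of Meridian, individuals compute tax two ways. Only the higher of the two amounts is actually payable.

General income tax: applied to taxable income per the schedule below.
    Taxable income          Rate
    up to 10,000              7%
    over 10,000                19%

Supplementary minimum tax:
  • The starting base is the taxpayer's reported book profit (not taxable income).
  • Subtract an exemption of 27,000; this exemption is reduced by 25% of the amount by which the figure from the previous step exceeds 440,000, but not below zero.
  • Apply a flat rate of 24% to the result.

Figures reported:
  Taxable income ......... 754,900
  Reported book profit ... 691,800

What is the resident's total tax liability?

166,032

Supplementary minimum tax:
  Base (reported book profit): 691,800
  Exemption: 25% × (691,800 − 440,000) = 62,950 ≥ 27,000, so the exemption is fully phased out
  Base: 691,800 − 0 = 691,800
  691,800 × 24% = 166,032

General income tax:
  10,000 × 7% = 700
  744,900 × 19% = 141,531
  → 142,231

166,032 > 142,231, so the supplementary minimum tax is the binding amount.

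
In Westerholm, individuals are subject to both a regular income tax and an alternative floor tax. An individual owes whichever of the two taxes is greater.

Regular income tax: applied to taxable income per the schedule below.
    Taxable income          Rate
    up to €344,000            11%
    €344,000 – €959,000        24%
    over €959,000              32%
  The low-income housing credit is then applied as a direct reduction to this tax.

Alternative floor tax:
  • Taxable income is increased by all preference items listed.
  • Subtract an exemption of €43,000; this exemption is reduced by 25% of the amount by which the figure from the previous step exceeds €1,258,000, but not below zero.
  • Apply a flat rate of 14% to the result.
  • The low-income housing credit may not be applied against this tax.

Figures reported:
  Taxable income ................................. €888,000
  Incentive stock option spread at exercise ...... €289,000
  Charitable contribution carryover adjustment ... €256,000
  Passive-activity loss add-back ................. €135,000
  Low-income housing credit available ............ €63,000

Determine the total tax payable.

€219,520

Alternative floor tax:
  Adjusted income: €888,000 + €289,000 + €256,000 + €135,000 = €1,568,000
  Exemption: 25% × (€1,568,000 − €1,258,000) = €77,500 ≥ €43,000, so the exemption is fully phased out
  Base: €1,568,000 − €0 = €1,568,000
  €1,568,000 × 14% = €219,520

Regular income tax:
  €344,000 × 11% = €37,840
  €544,000 × 24% = €130,560
  → €168,400
  Less low-income housing credit €63,000 → €105,400

€219,520 > €105,400, so the alternative floor tax is the binding amount.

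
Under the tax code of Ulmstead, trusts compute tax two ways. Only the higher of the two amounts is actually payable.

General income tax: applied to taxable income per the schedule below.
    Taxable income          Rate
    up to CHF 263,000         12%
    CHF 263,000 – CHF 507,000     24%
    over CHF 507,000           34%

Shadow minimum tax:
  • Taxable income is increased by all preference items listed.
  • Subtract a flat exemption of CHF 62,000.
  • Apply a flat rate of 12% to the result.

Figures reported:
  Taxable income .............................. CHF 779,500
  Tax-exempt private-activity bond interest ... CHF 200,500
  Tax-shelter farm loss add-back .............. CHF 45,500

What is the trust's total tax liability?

General income tax:
  CHF 263,000 × 12% = CHF 31,560
  CHF 244,000 × 24% = CHF 58,560
  CHF 272,500 × 34% = CHF 92,650
  → CHF 182,770

Shadow minimum tax:
  Adjusted income: CHF 779,500 + CHF 200,500 + CHF 45,500 = CHF 1,025,500
  Less exemption CHF 62,000 → base CHF 963,500
  CHF 963,500 × 12% = CHF 115,620

CHF 182,770 > CHF 115,620, so the general income tax governs.

CHF 182,770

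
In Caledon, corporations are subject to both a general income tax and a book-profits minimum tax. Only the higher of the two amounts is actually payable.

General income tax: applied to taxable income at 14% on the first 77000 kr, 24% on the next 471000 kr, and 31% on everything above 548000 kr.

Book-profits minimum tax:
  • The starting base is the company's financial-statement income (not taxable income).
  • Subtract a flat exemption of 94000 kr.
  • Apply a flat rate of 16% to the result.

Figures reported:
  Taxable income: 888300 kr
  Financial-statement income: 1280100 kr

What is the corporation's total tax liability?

229313 kr

General income tax:
  77000 kr × 14% = 10780 kr
  471000 kr × 24% = 113040 kr
  340300 kr × 31% = 105493 kr
  → 229313 kr

Book-profits minimum tax:
  Base (financial-statement income): 1280100 kr
  Less exemption 94000 kr → base 1186100 kr
  1186100 kr × 16% = 189776 kr

229313 kr > 189776 kr, so the general income tax governs.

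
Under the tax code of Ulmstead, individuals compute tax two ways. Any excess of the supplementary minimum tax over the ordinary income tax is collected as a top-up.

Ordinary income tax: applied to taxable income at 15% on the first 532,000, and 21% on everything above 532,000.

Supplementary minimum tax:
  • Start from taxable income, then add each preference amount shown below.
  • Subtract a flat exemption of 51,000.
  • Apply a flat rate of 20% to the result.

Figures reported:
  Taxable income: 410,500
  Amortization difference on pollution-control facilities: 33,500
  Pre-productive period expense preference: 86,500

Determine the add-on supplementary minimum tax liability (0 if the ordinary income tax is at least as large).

Ordinary income tax:
  410,500 × 15% = 61,575

Supplementary minimum tax:
  Adjusted income: 410,500 + 33,500 + 86,500 = 530,500
  Less exemption 51,000 → base 479,500
  479,500 × 20% = 95,900

Excess of supplementary minimum tax over ordinary income tax: 95,900 − 61,575 = 34,325.

34,325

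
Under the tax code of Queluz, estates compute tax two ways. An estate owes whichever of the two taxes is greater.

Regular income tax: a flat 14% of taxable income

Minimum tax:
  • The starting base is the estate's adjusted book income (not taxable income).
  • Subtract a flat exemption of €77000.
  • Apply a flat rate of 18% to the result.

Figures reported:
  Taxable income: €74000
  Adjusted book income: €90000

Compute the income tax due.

Minimum tax:
  Base (adjusted book income): €90000
  Less exemption €77000 → base €13000
  €13000 × 18% = €2340

Regular income tax:
  €74000 × 14% = €10360

€10360 > €2340, so the regular income tax governs.

€10360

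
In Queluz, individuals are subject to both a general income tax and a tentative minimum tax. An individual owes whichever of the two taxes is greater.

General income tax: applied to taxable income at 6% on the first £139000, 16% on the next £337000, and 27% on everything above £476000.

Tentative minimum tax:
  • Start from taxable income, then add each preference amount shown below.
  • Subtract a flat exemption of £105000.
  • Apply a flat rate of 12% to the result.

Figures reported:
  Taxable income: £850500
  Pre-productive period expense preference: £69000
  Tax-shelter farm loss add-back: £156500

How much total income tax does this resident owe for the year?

£163375

General income tax:
  £139000 × 6% = £8340
  £337000 × 16% = £53920
  £374500 × 27% = £101115
  → £163375

Tentative minimum tax:
  Adjusted income: £850500 + £69000 + £156500 = £1076000
  Less exemption £105000 → base £971000
  £971000 × 12% = £116520

£163375 > £116520, so the general income tax governs.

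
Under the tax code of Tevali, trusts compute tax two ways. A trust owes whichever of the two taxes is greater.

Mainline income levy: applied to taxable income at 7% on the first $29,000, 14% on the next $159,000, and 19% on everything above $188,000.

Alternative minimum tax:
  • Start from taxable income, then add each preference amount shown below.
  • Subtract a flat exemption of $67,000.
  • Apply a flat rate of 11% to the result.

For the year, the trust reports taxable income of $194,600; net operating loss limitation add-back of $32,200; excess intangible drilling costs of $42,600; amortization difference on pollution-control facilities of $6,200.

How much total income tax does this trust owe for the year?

$25,544

Alternative minimum tax:
  Adjusted income: $194,600 + $32,200 + $42,600 + $6,200 = $275,600
  Less exemption $67,000 → base $208,600
  $208,600 × 11% = $22,946

Mainline income levy:
  $29,000 × 7% = $2,030
  $159,000 × 14% = $22,260
  $6,600 × 19% = $1,254
  → $25,544

$25,544 > $22,946, so the mainline income levy governs.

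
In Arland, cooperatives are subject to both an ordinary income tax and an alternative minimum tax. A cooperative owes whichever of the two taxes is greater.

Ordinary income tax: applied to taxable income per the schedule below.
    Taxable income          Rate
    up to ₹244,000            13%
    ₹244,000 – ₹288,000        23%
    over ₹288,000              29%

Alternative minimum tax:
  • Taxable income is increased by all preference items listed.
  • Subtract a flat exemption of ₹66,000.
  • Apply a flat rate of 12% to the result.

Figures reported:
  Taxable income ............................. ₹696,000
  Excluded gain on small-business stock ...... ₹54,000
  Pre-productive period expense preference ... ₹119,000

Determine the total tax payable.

₹160,160

Alternative minimum tax:
  Adjusted income: ₹696,000 + ₹54,000 + ₹119,000 = ₹869,000
  Less exemption ₹66,000 → base ₹803,000
  ₹803,000 × 12% = ₹96,360

Ordinary income tax:
  ₹244,000 × 13% = ₹31,720
  ₹44,000 × 23% = ₹10,120
  ₹408,000 × 29% = ₹118,320
  → ₹160,160

₹160,160 > ₹96,360, so the ordinary income tax governs.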